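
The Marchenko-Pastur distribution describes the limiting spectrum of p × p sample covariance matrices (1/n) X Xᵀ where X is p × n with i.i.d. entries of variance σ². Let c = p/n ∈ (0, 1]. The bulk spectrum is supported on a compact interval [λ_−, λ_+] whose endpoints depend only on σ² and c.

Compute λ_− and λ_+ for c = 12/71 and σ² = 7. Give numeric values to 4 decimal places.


c = 12/71 = 0.169014; √c = 0.411113.
λ_− = σ² (1 − √c)² = 7 · (1 − 0.411113)² = 7 · (0.588887)² = 2.427513.
λ_+ = σ² (1 + √c)² = 7 · (1 + 0.411113)² = 7 · (1.411113)² = 13.938684.

Rounded to 4 decimal places: λ_− ≈ 2.4275, λ_+ ≈ 13.9387.


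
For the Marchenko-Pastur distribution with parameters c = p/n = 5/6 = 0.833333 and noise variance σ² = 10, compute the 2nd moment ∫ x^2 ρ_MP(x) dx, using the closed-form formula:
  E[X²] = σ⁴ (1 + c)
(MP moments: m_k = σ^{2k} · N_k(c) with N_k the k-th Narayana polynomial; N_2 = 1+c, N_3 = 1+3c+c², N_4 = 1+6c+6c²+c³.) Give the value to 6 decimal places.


E[X²] = σ⁴ (1 + c) (second MP moment). With σ² = 10 (so σ⁴ = 100) and c = 5/6 = 0.833333: E[X²] = 100 · (1 + 0.833333) = 100 · 1.833333.

So E[X^2] = 183.333333.


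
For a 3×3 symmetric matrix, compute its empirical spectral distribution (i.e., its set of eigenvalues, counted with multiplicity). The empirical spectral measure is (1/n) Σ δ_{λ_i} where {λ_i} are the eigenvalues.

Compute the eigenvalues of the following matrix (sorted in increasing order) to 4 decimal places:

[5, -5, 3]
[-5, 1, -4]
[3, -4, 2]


Since M is real symmetric, all three eigenvalues are real; they are the roots of det(λI − M) = λ³ − (tr M) λ² + s λ − det M, where s is the sum of the principal 2×2 minors.
tr M = 5 + 1 + 2 = 8.
s = (5·1 − (-5)²) + (5·2 − 3²) + (1·2 − (-4)²) = -20 + 1 + (-14) = -33.
det M (expand along row 1) = 5·(-14) − (-5)·2 + 3·17 = -9.
Characteristic polynomial: λ³ − 8λ² − 33λ + 9 = 0.
Substitute λ = y + (tr M)/3 = y + 2.666667 to remove the quadratic term: y³ + p·y + q = 0 with p = s − (tr M)²/3 = -54.333333 and q = −2(tr M)³/27 + (tr M)·s/3 − det M = -116.925926.
Three real roots ⇒ use the trigonometric (Viète) form: r = 2√(−p/3) = 8.511430, φ = arccos(3q/(p·r)) = arccos(0.758513) = 0.709768 rad.
y_k = r·cos(φ/3 − 2πk/3) for k = 0, 1, 2 gives y = 8.274328, -2.409461, -5.864867.
λ_k = y_k + 2.666667 gives λ = 10.9410, 0.2572, -3.1982 (check: the sum is 8.0000 = tr M).

Eigenvalues sorted in increasing order: [-3.1982, 0.2572, 10.9410].


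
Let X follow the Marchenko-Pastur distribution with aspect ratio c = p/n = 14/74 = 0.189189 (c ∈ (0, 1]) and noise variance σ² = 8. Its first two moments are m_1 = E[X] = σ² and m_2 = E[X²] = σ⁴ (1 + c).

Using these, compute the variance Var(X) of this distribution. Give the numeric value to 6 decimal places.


m_1 = E[X] = σ² = 8, so m_1² = 64.
m_2 = E[X²] = σ⁴ (1 + c) = 64 · (1 + 0.189189) = 64 · 1.189189 = 76.108108.
(Note m_2 − m_1² simplifies to c · σ⁴ = 0.189189 · 64.)

Var(X) = m_2 − m_1² = 76.108108 − 64 = 12.108108.


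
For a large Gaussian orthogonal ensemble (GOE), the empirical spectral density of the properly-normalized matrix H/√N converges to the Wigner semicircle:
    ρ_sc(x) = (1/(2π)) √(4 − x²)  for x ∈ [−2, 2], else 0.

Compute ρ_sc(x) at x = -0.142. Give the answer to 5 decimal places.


ρ_sc(x) = (1/(2π)) √(4 − x²). With x = -0.142:
  4 − x² = 4 − (-0.142)² = 4 − 0.020164 = 3.979836.
  √(4 − x²) = 1.994953.
  1/(2π) = 0.159155.
  ρ_sc(-0.142) = 0.159155 · 1.994953 = 0.317507.

Rounded to 5 decimal places: ρ_sc(-0.142) ≈ 0.31751.


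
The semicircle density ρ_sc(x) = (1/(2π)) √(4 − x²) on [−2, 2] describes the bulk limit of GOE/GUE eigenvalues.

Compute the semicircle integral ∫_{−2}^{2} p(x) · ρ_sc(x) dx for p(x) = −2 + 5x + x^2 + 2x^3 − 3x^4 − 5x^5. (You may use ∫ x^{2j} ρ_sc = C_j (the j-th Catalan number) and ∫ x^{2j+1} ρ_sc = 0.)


Write p(x) = Σ a_i x^i, split into monomials and integrate each against ρ_sc separately.
Using ∫ x^{2j} ρ_sc = C_j = (1/(j+1)) C(2j, j) (Catalan numbers) and ∫ x^{2j+1} ρ_sc = 0 (odd monomials vanish by symmetry):
  i = 0 (even): a_0 · C_{0} = -2 · 1 = -2
  i = 1 (odd): ∫ x^1 ρ_sc = 0 (vanishes)
  i = 2 (even): a_2 · C_{1} = 1 · 1 = 1
  i = 3 (odd): ∫ x^3 ρ_sc = 0 (vanishes)
  i = 4 (even): a_4 · C_{2} = -3 · 2 = -6
  i = 5 (odd): ∫ x^5 ρ_sc = 0 (vanishes)

Summing the contributions: ∫_{−2}^{2} p(x) ρ_sc(x) dx = (-2) + 1 + (-6) = -7.


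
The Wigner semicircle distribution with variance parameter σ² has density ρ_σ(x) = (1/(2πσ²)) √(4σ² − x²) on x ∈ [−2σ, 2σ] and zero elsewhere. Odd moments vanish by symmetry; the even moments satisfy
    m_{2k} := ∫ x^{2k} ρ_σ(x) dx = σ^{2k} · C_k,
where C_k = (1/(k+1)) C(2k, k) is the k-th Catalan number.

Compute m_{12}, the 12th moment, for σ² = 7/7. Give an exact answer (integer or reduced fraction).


By the scaled semicircle moment identity, m_{2k} = σ^{2k} · C_k with k = 6.
C_6 = (1/(k+1)) · C(2k, k) = (1/7) · C(12, 6) = (1/7) · 924 = 132.
σ^{2k} = (σ²)^k = (7/7)^6 = 1.

Therefore m_{12} = σ^{12} · C_6 = 1 · 132 = 132.


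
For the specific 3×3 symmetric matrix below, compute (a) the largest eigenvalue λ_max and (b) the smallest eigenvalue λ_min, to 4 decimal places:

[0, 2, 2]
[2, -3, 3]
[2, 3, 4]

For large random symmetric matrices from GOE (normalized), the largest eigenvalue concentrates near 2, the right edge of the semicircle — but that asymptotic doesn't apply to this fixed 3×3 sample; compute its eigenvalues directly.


Since M is real symmetric, all three eigenvalues are real; they are the roots of det(λI − M) = λ³ − (tr M) λ² + s λ − det M, where s is the sum of the principal 2×2 minors.
tr M = 0 + (-3) + 4 = 1.
s = (0·(-3) − 2²) + (0·4 − 2²) + ((-3)·4 − 3²) = -4 + (-4) + (-21) = -29.
det M (expand along row 1) = 0·(-21) − 2·2 + 2·12 = 20.
Characteristic polynomial: λ³ − λ² − 29λ − 20 = 0.
Substitute λ = y + (tr M)/3 = y + 0.333333 to remove the quadratic term: y³ + p·y + q = 0 with p = s − (tr M)²/3 = -29.333333 and q = −2(tr M)³/27 + (tr M)·s/3 − det M = -29.740741.
Three real roots ⇒ use the trigonometric (Viète) form: r = 2√(−p/3) = 6.253888, φ = arccos(3q/(p·r)) = arccos(0.486364) = 1.062873 rad.
y_k = r·cos(φ/3 − 2πk/3) for k = 0, 1, 2 gives y = 5.865476, -1.053781, -4.811695.
λ_k = y_k + 0.333333 gives λ = 6.1988, -0.7204, -4.4784 (check: the sum is 1.0000 = tr M).

Hence λ_max = 6.1988 and λ_min = -4.4784.


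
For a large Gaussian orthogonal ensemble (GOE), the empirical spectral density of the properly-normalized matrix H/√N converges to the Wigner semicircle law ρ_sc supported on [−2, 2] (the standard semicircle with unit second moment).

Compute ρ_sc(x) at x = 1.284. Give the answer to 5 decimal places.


ρ_sc(x) = (1/(2π)) √(4 − x²). With x = 1.284:
  4 − x² = 4 − (1.284)² = 4 − 1.648656 = 2.351344.
  √(4 − x²) = 1.533409.
  1/(2π) = 0.159155.
  ρ_sc(1.284) = 0.159155 · 1.533409 = 0.244050.

Rounded to 5 decimal places: ρ_sc(1.284) ≈ 0.24405.


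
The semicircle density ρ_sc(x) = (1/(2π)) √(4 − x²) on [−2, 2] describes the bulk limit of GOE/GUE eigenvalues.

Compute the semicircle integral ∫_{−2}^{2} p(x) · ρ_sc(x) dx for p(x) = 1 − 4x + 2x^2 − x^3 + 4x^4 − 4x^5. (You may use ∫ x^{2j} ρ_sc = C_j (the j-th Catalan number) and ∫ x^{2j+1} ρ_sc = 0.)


Write p(x) = Σ a_i x^i, split into monomials and integrate each against ρ_sc separately.
Using ∫ x^{2j} ρ_sc = C_j = (1/(j+1)) C(2j, j) (Catalan numbers) and ∫ x^{2j+1} ρ_sc = 0 (odd monomials vanish by symmetry):
  i = 0 (even): a_0 · C_{0} = 1 · 1 = 1
  i = 1 (odd): ∫ x^1 ρ_sc = 0 (vanishes)
  i = 2 (even): a_2 · C_{1} = 2 · 1 = 2
  i = 3 (odd): ∫ x^3 ρ_sc = 0 (vanishes)
  i = 4 (even): a_4 · C_{2} = 4 · 2 = 8
  i = 5 (odd): ∫ x^5 ρ_sc = 0 (vanishes)

Summing the contributions: ∫_{−2}^{2} p(x) ρ_sc(x) dx = 1 + 2 + 8 = 11.


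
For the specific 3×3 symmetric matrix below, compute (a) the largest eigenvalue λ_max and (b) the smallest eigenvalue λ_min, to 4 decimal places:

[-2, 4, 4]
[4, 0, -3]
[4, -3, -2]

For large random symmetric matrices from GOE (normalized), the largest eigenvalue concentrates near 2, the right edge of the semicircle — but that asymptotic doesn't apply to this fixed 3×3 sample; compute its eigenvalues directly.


Since M is real symmetric, all three eigenvalues are real; they are the roots of det(λI − M) = λ³ − (tr M) λ² + s λ − det M, where s is the sum of the principal 2×2 minors.
tr M = -2 + 0 + (-2) = -4.
s = ((-2)·0 − 4²) + ((-2)·(-2) − 4²) + (0·(-2) − (-3)²) = -16 + (-12) + (-9) = -37.
det M (expand along row 1) = (-2)·(-9) − 4·4 + 4·(-12) = -46.
Characteristic polynomial: λ³ + 4λ² − 37λ + 46 = 0.
Substitute λ = y + (tr M)/3 = y − 1.333333 to remove the quadratic term: y³ + p·y + q = 0 with p = s − (tr M)²/3 = -42.333333 and q = −2(tr M)³/27 + (tr M)·s/3 − det M = 100.074074.
Three real roots ⇒ use the trigonometric (Viète) form: r = 2√(−p/3) = 7.512952, φ = arccos(3q/(p·r)) = arccos(-0.943952) = 2.805200 rad.
y_k = r·cos(φ/3 − 2πk/3) for k = 0, 1, 2 gives y = 4.460925, 3.004845, -7.465770.
λ_k = y_k − 1.333333 gives λ = 3.1276, 1.6715, -8.7991 (check: the sum is -4.0000 = tr M).

Hence λ_max = 3.1276 and λ_min = -8.7991.


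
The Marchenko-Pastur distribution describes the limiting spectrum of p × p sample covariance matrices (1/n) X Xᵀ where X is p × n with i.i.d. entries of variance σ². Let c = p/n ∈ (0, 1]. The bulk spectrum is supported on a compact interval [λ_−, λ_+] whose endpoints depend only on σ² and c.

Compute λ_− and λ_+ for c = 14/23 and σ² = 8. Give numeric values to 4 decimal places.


c = 14/23 = 0.608696; √c = 0.780189.
λ_− = σ² (1 − √c)² = 8 · (1 − 0.780189)² = 8 · (0.219811)² = 0.386533.
λ_+ = σ² (1 + √c)² = 8 · (1 + 0.780189)² = 8 · (1.780189)² = 25.352597.

Rounded to 4 decimal places: λ_− ≈ 0.3865, λ_+ ≈ 25.3526.


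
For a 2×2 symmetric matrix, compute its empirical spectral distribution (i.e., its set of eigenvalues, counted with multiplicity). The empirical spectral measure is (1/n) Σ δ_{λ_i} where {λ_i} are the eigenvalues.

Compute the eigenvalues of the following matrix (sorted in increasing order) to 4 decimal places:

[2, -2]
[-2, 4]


Since M is real symmetric, both eigenvalues are real; they are the roots of det(λI − M) = λ² − (tr M) λ + det M.
tr M = 2 + 4 = 6.
det M = 2·4 − (-2)² = 8 − 4 = 4.
Characteristic polynomial: λ² − 6λ + 4 = 0.
Discriminant Δ = (tr M)² − 4·det M = 36 − 16 = 20; √Δ = 4.472136.
λ = (tr M ± √Δ)/2 = (6 ± 4.472136)/2, giving (tr M − √Δ)/2 = 0.7639 and (tr M + √Δ)/2 = 5.2361.

Eigenvalues sorted in increasing order: [0.7639, 5.2361].


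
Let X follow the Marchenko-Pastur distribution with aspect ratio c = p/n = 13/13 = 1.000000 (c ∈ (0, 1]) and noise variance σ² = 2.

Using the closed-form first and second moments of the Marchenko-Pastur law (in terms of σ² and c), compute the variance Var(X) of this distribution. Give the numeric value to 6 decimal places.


Recall the MP moments m_1 = E[X] = σ² and m_2 = E[X²] = σ⁴ (1 + c).
m_1 = E[X] = σ² = 2, so m_1² = 4.
m_2 = E[X²] = σ⁴ (1 + c) = 4 · (1 + 1.000000) = 4 · 2.000000 = 8.000000.
(Note m_2 − m_1² simplifies to c · σ⁴ = 1.000000 · 4.)

Var(X) = m_2 − m_1² = 8.000000 − 4 = 4.000000.


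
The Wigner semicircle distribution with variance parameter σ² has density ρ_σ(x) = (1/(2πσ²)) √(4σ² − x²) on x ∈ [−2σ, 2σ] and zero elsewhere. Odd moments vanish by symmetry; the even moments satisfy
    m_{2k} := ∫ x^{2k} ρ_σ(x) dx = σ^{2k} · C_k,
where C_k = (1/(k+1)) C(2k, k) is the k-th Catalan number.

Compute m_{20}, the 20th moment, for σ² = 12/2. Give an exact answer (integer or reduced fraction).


By the scaled semicircle moment identity, m_{2k} = σ^{2k} · C_k with k = 10.
C_10 = (1/(k+1)) · C(2k, k) = (1/11) · C(20, 10) = (1/11) · 184756 = 16796.
σ^{2k} = (σ²)^k = (12/2)^10 = 60466176.

Therefore m_{20} = σ^{20} · C_10 = 60466176 · 16796 = 1015589892096.


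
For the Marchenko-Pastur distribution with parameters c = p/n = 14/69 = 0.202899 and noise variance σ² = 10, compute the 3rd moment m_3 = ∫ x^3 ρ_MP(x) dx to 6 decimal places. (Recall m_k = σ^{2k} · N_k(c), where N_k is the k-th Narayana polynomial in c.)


E[X³] = σ⁶ (1 + 3c + c²) (third MP moment). With σ² = 10 (so σ⁶ = 1000) and c = 14/69 = 0.202899: E[X³] = 1000 · (1 + 3·0.202899 + (0.202899)²) = 1000 · 1.649863.

So E[X^3] = 1649.863474.


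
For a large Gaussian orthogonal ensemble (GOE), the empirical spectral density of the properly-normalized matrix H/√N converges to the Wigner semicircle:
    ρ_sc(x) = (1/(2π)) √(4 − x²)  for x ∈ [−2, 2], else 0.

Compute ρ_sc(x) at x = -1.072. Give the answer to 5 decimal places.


ρ_sc(x) = (1/(2π)) √(4 − x²). With x = -1.072:
  4 − x² = 4 − (-1.072)² = 4 − 1.149184 = 2.850816.
  √(4 − x²) = 1.688436.
  1/(2π) = 0.159155.
  ρ_sc(-1.072) = 0.159155 · 1.688436 = 0.268723.

Rounded to 5 decimal places: ρ_sc(-1.072) ≈ 0.26872.


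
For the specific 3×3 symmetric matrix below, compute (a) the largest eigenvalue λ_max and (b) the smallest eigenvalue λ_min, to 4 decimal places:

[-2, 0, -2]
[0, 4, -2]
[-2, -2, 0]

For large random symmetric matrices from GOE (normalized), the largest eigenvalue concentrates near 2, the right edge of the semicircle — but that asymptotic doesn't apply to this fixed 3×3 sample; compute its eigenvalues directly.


Since M is real symmetric, all three eigenvalues are real; they are the roots of det(λI − M) = λ³ − (tr M) λ² + s λ − det M, where s is the sum of the principal 2×2 minors.
tr M = -2 + 4 + 0 = 2.
s = ((-2)·4 − 0²) + ((-2)·0 − (-2)²) + (4·0 − (-2)²) = -8 + (-4) + (-4) = -16.
det M (expand along row 1) = (-2)·(-4) − 0·(-4) + (-2)·8 = -8.
Characteristic polynomial: λ³ − 2λ² − 16λ + 8 = 0.
Substitute λ = y + (tr M)/3 = y + 0.666667 to remove the quadratic term: y³ + p·y + q = 0 with p = s − (tr M)²/3 = -17.333333 and q = −2(tr M)³/27 + (tr M)·s/3 − det M = -3.259259.
Three real roots ⇒ use the trigonometric (Viète) form: r = 2√(−p/3) = 4.807402, φ = arccos(3q/(p·r)) = arccos(0.117340) = 1.453185 rad.
y_k = r·cos(φ/3 − 2πk/3) for k = 0, 1, 2 gives y = 4.254343, -0.188420, -4.065923.
λ_k = y_k + 0.666667 gives λ = 4.9210, 0.4782, -3.3993 (check: the sum is 2.0000 = tr M).

Hence λ_max = 4.9210 and λ_min = -3.3993.


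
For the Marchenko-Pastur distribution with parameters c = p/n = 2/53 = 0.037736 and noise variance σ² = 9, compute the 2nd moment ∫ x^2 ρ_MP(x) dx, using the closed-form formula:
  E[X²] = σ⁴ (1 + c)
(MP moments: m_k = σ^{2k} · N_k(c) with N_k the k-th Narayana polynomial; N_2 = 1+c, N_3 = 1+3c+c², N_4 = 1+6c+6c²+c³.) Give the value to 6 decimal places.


E[X²] = σ⁴ (1 + c) (second MP moment). With σ² = 9 (so σ⁴ = 81) and c = 2/53 = 0.037736: E[X²] = 81 · (1 + 0.037736) = 81 · 1.037736.

So E[X^2] = 84.056604.


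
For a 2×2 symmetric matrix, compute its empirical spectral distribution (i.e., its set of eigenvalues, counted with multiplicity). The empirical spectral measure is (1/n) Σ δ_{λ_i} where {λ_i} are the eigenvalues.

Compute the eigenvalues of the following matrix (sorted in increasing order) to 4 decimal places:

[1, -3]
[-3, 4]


Since M is real symmetric, both eigenvalues are real; they are the roots of det(λI − M) = λ² − (tr M) λ + det M.
tr M = 1 + 4 = 5.
det M = 1·4 − (-3)² = 4 − 9 = -5.
Characteristic polynomial: λ² − 5λ − 5 = 0.
Discriminant Δ = (tr M)² − 4·det M = 25 − (-20) = 45; √Δ = 6.708204.
λ = (tr M ± √Δ)/2 = (5 ± 6.708204)/2, giving (tr M − √Δ)/2 = -0.8541 and (tr M + √Δ)/2 = 5.8541.

Eigenvalues sorted in increasing order: [-0.8541, 5.8541].


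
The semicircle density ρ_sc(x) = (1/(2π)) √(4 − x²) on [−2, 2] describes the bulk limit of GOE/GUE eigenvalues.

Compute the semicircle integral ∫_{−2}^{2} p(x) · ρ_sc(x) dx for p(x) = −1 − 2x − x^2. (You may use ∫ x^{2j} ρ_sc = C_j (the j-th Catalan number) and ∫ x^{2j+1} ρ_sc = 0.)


Write p(x) = Σ a_i x^i, split into monomials and integrate each against ρ_sc separately.
Using ∫ x^{2j} ρ_sc = C_j = (1/(j+1)) C(2j, j) (Catalan numbers) and ∫ x^{2j+1} ρ_sc = 0 (odd monomials vanish by symmetry):
  i = 0 (even): a_0 · C_{0} = -1 · 1 = -1
  i = 1 (odd): ∫ x^1 ρ_sc = 0 (vanishes)
  i = 2 (even): a_2 · C_{1} = -1 · 1 = -1

Summing the contributions: ∫_{−2}^{2} p(x) ρ_sc(x) dx = (-1) + (-1) = -2.


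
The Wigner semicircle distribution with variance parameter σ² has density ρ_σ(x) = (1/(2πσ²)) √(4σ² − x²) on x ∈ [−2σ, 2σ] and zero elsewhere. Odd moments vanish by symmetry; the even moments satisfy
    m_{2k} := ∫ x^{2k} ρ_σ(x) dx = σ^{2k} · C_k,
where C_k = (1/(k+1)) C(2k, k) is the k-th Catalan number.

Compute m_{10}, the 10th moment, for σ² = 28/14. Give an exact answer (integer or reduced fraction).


By the scaled semicircle moment identity, m_{2k} = σ^{2k} · C_k with k = 5.
C_5 = (1/(k+1)) · C(2k, k) = (1/6) · C(10, 5) = (1/6) · 252 = 42.
σ^{2k} = (σ²)^k = (28/14)^5 = 32.

Therefore m_{10} = σ^{10} · C_5 = 32 · 42 = 1344.


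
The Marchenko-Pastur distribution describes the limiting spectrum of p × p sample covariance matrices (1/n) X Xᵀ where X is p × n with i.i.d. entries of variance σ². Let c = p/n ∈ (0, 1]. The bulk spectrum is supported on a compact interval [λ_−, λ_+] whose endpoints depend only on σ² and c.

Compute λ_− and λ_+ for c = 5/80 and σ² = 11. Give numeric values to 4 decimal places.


c = 5/80 = 0.062500; √c = 0.250000.
λ_− = σ² (1 − √c)² = 11 · (1 − 0.250000)² = 11 · (0.750000)² = 6.187500.
λ_+ = σ² (1 + √c)² = 11 · (1 + 0.250000)² = 11 · (1.250000)² = 17.187500.

Rounded to 4 decimal places: λ_− ≈ 6.1875, λ_+ ≈ 17.1875.


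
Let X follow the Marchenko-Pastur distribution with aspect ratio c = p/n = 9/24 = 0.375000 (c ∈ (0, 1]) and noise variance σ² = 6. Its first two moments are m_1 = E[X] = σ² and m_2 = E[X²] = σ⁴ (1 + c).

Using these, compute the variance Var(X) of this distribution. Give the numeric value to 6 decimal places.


m_1 = E[X] = σ² = 6, so m_1² = 36.
m_2 = E[X²] = σ⁴ (1 + c) = 36 · (1 + 0.375000) = 36 · 1.375000 = 49.500000.
(Note m_2 − m_1² simplifies to c · σ⁴ = 0.375000 · 36.)

Var(X) = m_2 − m_1² = 49.500000 − 36 = 13.500000.


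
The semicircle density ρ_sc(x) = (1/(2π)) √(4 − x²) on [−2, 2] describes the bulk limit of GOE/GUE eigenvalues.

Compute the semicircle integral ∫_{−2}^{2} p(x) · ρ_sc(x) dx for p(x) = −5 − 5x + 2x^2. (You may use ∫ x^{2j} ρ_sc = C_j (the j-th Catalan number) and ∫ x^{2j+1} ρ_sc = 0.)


Write p(x) = Σ a_i x^i, split into monomials and integrate each against ρ_sc separately.
Using ∫ x^{2j} ρ_sc = C_j = (1/(j+1)) C(2j, j) (Catalan numbers) and ∫ x^{2j+1} ρ_sc = 0 (odd monomials vanish by symmetry):
  i = 0 (even): a_0 · C_{0} = -5 · 1 = -5
  i = 1 (odd): ∫ x^1 ρ_sc = 0 (vanishes)
  i = 2 (even): a_2 · C_{1} = 2 · 1 = 2

Summing the contributions: ∫_{−2}^{2} p(x) ρ_sc(x) dx = (-5) + 2 = -3.


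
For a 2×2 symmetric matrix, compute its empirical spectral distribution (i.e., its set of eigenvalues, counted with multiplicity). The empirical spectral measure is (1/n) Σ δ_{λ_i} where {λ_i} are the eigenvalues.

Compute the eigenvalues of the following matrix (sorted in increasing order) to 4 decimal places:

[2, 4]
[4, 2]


Since M is real symmetric, both eigenvalues are real; they are the roots of det(λI − M) = λ² − (tr M) λ + det M.
tr M = 2 + 2 = 4.
det M = 2·2 − 4² = 4 − 16 = -12.
Characteristic polynomial: λ² − 4λ − 12 = 0.
Discriminant Δ = (tr M)² − 4·det M = 16 − (-48) = 64; √Δ = 8.000000.
λ = (tr M ± √Δ)/2 = (4 ± 8.000000)/2, giving (tr M − √Δ)/2 = -2.0000 and (tr M + √Δ)/2 = 6.0000.

Eigenvalues sorted in increasing order: [-2.0000, 6.0000].


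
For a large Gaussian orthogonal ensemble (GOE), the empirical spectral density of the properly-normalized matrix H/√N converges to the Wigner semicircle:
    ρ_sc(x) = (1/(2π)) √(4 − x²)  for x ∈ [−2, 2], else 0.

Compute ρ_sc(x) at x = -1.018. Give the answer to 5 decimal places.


ρ_sc(x) = (1/(2π)) √(4 − x²). With x = -1.018:
  4 − x² = 4 − (-1.018)² = 4 − 1.036324 = 2.963676.
  √(4 − x²) = 1.721533.
  1/(2π) = 0.159155.
  ρ_sc(-1.018) = 0.159155 · 1.721533 = 0.273990.

Rounded to 5 decimal places: ρ_sc(-1.018) ≈ 0.27399.


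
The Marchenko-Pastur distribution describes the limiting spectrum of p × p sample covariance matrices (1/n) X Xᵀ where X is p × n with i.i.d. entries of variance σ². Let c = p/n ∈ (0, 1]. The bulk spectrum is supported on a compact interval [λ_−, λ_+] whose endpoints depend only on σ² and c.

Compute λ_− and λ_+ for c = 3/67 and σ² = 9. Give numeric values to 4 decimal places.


c = 3/67 = 0.044776; √c = 0.211604.
λ_− = σ² (1 − √c)² = 9 · (1 − 0.211604)² = 9 · (0.788396)² = 5.594119.
λ_+ = σ² (1 + √c)² = 9 · (1 + 0.211604)² = 9 · (1.211604)² = 13.211851.

Rounded to 4 decimal places: λ_− ≈ 5.5941, λ_+ ≈ 13.2119.


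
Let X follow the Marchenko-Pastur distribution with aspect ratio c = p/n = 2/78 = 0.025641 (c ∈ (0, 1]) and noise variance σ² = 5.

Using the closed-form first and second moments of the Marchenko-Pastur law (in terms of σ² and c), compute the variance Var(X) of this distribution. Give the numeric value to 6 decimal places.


Recall the MP moments m_1 = E[X] = σ² and m_2 = E[X²] = σ⁴ (1 + c).
m_1 = E[X] = σ² = 5, so m_1² = 25.
m_2 = E[X²] = σ⁴ (1 + c) = 25 · (1 + 0.025641) = 25 · 1.025641 = 25.641026.
(Note m_2 − m_1² simplifies to c · σ⁴ = 0.025641 · 25.)

Var(X) = m_2 − m_1² = 25.641026 − 25 = 0.641026.


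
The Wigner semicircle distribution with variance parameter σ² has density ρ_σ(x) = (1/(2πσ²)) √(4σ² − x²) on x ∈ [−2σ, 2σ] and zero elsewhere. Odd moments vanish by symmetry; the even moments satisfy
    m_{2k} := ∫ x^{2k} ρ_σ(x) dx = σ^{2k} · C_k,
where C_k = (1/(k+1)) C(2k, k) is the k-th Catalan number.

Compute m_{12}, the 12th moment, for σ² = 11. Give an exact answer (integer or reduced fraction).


By the scaled semicircle moment identity, m_{2k} = σ^{2k} · C_k with k = 6.
C_6 = (1/(k+1)) · C(2k, k) = (1/7) · C(12, 6) = (1/7) · 924 = 132.
σ^{2k} = (σ²)^k = (11)^6 = 1771561.

Therefore m_{12} = σ^{12} · C_6 = 1771561 · 132 = 233846052.


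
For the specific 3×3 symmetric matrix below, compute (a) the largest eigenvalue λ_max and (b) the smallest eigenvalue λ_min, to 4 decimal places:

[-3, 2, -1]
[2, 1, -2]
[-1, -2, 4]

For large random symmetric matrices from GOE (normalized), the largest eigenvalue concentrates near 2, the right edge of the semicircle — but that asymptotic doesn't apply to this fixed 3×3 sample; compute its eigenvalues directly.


Since M is real symmetric, all three eigenvalues are real; they are the roots of det(λI − M) = λ³ − (tr M) λ² + s λ − det M, where s is the sum of the principal 2×2 minors.
tr M = -3 + 1 + 4 = 2.
s = ((-3)·1 − 2²) + ((-3)·4 − (-1)²) + (1·4 − (-2)²) = -7 + (-13) + 0 = -20.
det M (expand along row 1) = (-3)·0 − 2·6 + (-1)·(-3) = -9.
Characteristic polynomial: λ³ − 2λ² − 20λ + 9 = 0.
Substitute λ = y + (tr M)/3 = y + 0.666667 to remove the quadratic term: y³ + p·y + q = 0 with p = s − (tr M)²/3 = -21.333333 and q = −2(tr M)³/27 + (tr M)·s/3 − det M = -4.925926.
Three real roots ⇒ use the trigonometric (Viète) form: r = 2√(−p/3) = 5.333333, φ = arccos(3q/(p·r)) = arccos(0.129883) = 1.440546 rad.
y_k = r·cos(φ/3 − 2πk/3) for k = 0, 1, 2 gives y = 4.730192, -0.231484, -4.498707.
λ_k = y_k + 0.666667 gives λ = 5.3969, 0.4352, -3.8320 (check: the sum is 2.0000 = tr M).

Hence λ_max = 5.3969 and λ_min = -3.8320.


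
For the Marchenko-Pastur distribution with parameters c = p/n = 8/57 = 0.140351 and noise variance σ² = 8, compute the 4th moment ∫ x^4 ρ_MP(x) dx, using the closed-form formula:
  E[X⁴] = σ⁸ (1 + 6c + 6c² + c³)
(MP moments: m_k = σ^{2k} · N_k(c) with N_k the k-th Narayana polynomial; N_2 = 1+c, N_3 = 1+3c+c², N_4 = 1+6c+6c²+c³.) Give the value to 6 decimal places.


E[X⁴] = σ⁸ (1 + 6c + 6c² + c³) (fourth MP moment). With σ² = 8 (so σ⁸ = 4096) and c = 8/57 = 0.140351: E[X⁴] = 4096 · (1 + 6·0.140351 + 6·(0.140351)² + (0.140351)³) = 4096 · 1.963060.

So E[X^4] = 8040.694411.


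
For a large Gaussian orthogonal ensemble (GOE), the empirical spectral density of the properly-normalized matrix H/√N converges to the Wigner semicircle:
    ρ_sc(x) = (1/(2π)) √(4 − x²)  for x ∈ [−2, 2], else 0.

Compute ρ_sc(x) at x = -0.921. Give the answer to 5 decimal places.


ρ_sc(x) = (1/(2π)) √(4 − x²). With x = -0.921:
  4 − x² = 4 − (-0.921)² = 4 − 0.848241 = 3.151759.
  √(4 − x²) = 1.775319.
  1/(2π) = 0.159155.
  ρ_sc(-0.921) = 0.159155 · 1.775319 = 0.282551.

Rounded to 5 decimal places: ρ_sc(-0.921) ≈ 0.28255.


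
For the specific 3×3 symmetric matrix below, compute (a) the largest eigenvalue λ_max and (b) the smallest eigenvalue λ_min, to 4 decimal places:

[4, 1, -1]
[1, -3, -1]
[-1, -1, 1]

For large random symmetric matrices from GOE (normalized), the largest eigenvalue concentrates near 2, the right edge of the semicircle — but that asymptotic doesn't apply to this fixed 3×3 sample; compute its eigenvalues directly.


Since M is real symmetric, all three eigenvalues are real; they are the roots of det(λI − M) = λ³ − (tr M) λ² + s λ − det M, where s is the sum of the principal 2×2 minors.
tr M = 4 + (-3) + 1 = 2.
s = (4·(-3) − 1²) + (4·1 − (-1)²) + ((-3)·1 − (-1)²) = -13 + 3 + (-4) = -14.
det M (expand along row 1) = 4·(-4) − 1·0 + (-1)·(-4) = -12.
Characteristic polynomial: λ³ − 2λ² − 14λ + 12 = 0.
Substitute λ = y + (tr M)/3 = y + 0.666667 to remove the quadratic term: y³ + p·y + q = 0 with p = s − (tr M)²/3 = -15.333333 and q = −2(tr M)³/27 + (tr M)·s/3 − det M = 2.074074.
Three real roots ⇒ use the trigonometric (Viète) form: r = 2√(−p/3) = 4.521553, φ = arccos(3q/(p·r)) = arccos(-0.089747) = 1.660665 rad.
y_k = r·cos(φ/3 − 2πk/3) for k = 0, 1, 2 gives y = 3.846309, 0.135428, -3.981737.
λ_k = y_k + 0.666667 gives λ = 4.5130, 0.8021, -3.3151 (check: the sum is 2.0000 = tr M).

Hence λ_max = 4.5130 and λ_min = -3.3151.


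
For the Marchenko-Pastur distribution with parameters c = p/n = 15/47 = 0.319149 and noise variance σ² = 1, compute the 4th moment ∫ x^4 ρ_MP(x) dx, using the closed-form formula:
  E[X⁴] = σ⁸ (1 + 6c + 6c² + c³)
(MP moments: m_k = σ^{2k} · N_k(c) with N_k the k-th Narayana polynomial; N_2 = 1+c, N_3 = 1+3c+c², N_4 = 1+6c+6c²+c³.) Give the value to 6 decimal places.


E[X⁴] = σ⁸ (1 + 6c + 6c² + c³) (fourth MP moment). With σ² = 1 (so σ⁸ = 1) and c = 15/47 = 0.319149: E[X⁴] = 1 · (1 + 6·0.319149 + 6·(0.319149)² + (0.319149)³) = 1 · 3.558537.

So E[X^4] = 3.558537.


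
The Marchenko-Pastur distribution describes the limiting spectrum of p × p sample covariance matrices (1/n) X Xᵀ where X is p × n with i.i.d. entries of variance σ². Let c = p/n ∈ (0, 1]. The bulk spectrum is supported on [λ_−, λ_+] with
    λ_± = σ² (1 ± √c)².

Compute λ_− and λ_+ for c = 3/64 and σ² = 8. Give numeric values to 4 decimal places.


c = 3/64 = 0.046875; √c = 0.216506.
λ_− = σ² (1 − √c)² = 8 · (1 − 0.216506)² = 8 · (0.783494)² = 4.910898.
λ_+ = σ² (1 + √c)² = 8 · (1 + 0.216506)² = 8 · (1.216506)² = 11.839102.

Rounded to 4 decimal places: λ_− ≈ 4.9109, λ_+ ≈ 11.8391.


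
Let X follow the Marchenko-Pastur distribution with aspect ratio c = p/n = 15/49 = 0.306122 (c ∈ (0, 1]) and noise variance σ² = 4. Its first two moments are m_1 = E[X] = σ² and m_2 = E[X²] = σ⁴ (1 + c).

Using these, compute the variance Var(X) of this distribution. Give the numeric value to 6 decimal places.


m_1 = E[X] = σ² = 4, so m_1² = 16.
m_2 = E[X²] = σ⁴ (1 + c) = 16 · (1 + 0.306122) = 16 · 1.306122 = 20.897959.
(Note m_2 − m_1² simplifies to c · σ⁴ = 0.306122 · 16.)

Var(X) = m_2 − m_1² = 20.897959 − 16 = 4.897959.


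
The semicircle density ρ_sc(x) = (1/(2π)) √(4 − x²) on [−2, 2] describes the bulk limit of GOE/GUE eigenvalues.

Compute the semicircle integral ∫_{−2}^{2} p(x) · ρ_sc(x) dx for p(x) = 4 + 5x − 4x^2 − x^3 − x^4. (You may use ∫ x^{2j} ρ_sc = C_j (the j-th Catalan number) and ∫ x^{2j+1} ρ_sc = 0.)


Write p(x) = Σ a_i x^i, split into monomials and integrate each against ρ_sc separately.
Using ∫ x^{2j} ρ_sc = C_j = (1/(j+1)) C(2j, j) (Catalan numbers) and ∫ x^{2j+1} ρ_sc = 0 (odd monomials vanish by symmetry):
  i = 0 (even): a_0 · C_{0} = 4 · 1 = 4
  i = 1 (odd): ∫ x^1 ρ_sc = 0 (vanishes)
  i = 2 (even): a_2 · C_{1} = -4 · 1 = -4
  i = 3 (odd): ∫ x^3 ρ_sc = 0 (vanishes)
  i = 4 (even): a_4 · C_{2} = -1 · 2 = -2

Summing the contributions: ∫_{−2}^{2} p(x) ρ_sc(x) dx = 4 + (-4) + (-2) = -2.


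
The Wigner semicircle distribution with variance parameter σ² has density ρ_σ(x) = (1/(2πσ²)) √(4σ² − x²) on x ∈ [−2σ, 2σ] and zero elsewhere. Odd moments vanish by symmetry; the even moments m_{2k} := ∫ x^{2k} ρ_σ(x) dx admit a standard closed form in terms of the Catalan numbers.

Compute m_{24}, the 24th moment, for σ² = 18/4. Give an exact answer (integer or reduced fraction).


By the scaled semicircle moment identity, m_{2k} = σ^{2k} · C_k with k = 12.
C_12 = (1/(k+1)) · C(2k, k) = (1/13) · C(24, 12) = (1/13) · 2704156 = 208012.
σ^{2k} = (σ²)^k = (18/4)^12 = 282429536481/4096.

Therefore m_{24} = σ^{24} · C_12 = (282429536481/4096) · 208012 = 14687183185621443/1024.


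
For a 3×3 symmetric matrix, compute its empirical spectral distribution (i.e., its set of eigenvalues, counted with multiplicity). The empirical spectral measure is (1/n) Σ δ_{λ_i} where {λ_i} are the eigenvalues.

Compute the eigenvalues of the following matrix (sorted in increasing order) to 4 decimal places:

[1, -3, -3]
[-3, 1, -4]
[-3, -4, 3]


Since M is real symmetric, all three eigenvalues are real; they are the roots of det(λI − M) = λ³ − (tr M) λ² + s λ − det M, where s is the sum of the principal 2×2 minors.
tr M = 1 + 1 + 3 = 5.
s = (1·1 − (-3)²) + (1·3 − (-3)²) + (1·3 − (-4)²) = -8 + (-6) + (-13) = -27.
det M (expand along row 1) = 1·(-13) − (-3)·(-21) + (-3)·15 = -121.
Characteristic polynomial: λ³ − 5λ² − 27λ + 121 = 0.
Substitute λ = y + (tr M)/3 = y + 1.666667 to remove the quadratic term: y³ + p·y + q = 0 with p = s − (tr M)²/3 = -35.333333 and q = −2(tr M)³/27 + (tr M)·s/3 − det M = 66.740741.
Three real roots ⇒ use the trigonometric (Viète) form: r = 2√(−p/3) = 6.863753, φ = arccos(3q/(p·r)) = arccos(-0.825593) = 2.542049 rad.
y_k = r·cos(φ/3 − 2πk/3) for k = 0, 1, 2 gives y = 4.543613, 2.183529, -6.727143.
λ_k = y_k + 1.666667 gives λ = 6.2103, 3.8502, -5.0605 (check: the sum is 5.0000 = tr M).

Eigenvalues sorted in increasing order: [-5.0605, 3.8502, 6.2103].


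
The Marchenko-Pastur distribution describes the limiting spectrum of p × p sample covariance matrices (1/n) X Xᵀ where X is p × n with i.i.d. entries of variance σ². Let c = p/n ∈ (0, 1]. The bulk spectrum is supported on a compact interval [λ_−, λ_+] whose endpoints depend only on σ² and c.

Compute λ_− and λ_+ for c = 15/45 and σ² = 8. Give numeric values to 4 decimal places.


c = 15/45 = 0.333333; √c = 0.577350.
λ_− = σ² (1 − √c)² = 8 · (1 − 0.577350)² = 8 · (0.422650)² = 1.429062.
λ_+ = σ² (1 + √c)² = 8 · (1 + 0.577350)² = 8 · (1.577350)² = 19.904271.

Rounded to 4 decimal places: λ_− ≈ 1.4291, λ_+ ≈ 19.9043.


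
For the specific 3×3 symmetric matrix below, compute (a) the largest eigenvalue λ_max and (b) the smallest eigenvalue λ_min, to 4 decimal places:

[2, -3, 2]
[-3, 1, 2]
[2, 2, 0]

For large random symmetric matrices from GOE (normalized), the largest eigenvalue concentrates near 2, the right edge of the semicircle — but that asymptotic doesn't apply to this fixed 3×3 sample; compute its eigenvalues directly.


Since M is real symmetric, all three eigenvalues are real; they are the roots of det(λI − M) = λ³ − (tr M) λ² + s λ − det M, where s is the sum of the principal 2×2 minors.
tr M = 2 + 1 + 0 = 3.
s = (2·1 − (-3)²) + (2·0 − 2²) + (1·0 − 2²) = -7 + (-4) + (-4) = -15.
det M (expand along row 1) = 2·(-4) − (-3)·(-4) + 2·(-8) = -36.
Characteristic polynomial: λ³ − 3λ² − 15λ + 36 = 0.
Substitute λ = y + (tr M)/3 = y + 1.000000 to remove the quadratic term: y³ + p·y + q = 0 with p = s − (tr M)²/3 = -18.000000 and q = −2(tr M)³/27 + (tr M)·s/3 − det M = 19.000000.
Three real roots ⇒ use the trigonometric (Viète) form: r = 2√(−p/3) = 4.898979, φ = arccos(3q/(p·r)) = arccos(-0.646393) = 2.273644 rad.
y_k = r·cos(φ/3 − 2πk/3) for k = 0, 1, 2 gives y = 3.558099, 1.137275, -4.695374.
λ_k = y_k + 1.000000 gives λ = 4.5581, 2.1373, -3.6954 (check: the sum is 3.0000 = tr M).

Hence λ_max = 4.5581 and λ_min = -3.6954.


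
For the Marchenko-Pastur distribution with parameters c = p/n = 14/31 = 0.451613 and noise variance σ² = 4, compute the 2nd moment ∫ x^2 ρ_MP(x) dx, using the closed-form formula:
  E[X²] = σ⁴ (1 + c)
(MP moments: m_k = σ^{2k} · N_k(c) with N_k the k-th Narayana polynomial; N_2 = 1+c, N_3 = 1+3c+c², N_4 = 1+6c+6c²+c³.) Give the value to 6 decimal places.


E[X²] = σ⁴ (1 + c) (second MP moment). With σ² = 4 (so σ⁴ = 16) and c = 14/31 = 0.451613: E[X²] = 16 · (1 + 0.451613) = 16 · 1.451613.

So E[X^2] = 23.225806.


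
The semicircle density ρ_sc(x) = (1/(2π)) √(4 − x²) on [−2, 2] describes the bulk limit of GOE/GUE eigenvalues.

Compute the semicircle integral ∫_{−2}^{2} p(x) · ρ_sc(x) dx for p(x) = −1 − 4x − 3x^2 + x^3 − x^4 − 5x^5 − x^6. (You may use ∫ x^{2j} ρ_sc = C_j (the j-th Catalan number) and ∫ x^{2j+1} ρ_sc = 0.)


Write p(x) = Σ a_i x^i, split into monomials and integrate each against ρ_sc separately.
Using ∫ x^{2j} ρ_sc = C_j = (1/(j+1)) C(2j, j) (Catalan numbers) and ∫ x^{2j+1} ρ_sc = 0 (odd monomials vanish by symmetry):
  i = 0 (even): a_0 · C_{0} = -1 · 1 = -1
  i = 1 (odd): ∫ x^1 ρ_sc = 0 (vanishes)
  i = 2 (even): a_2 · C_{1} = -3 · 1 = -3
  i = 3 (odd): ∫ x^3 ρ_sc = 0 (vanishes)
  i = 4 (even): a_4 · C_{2} = -1 · 2 = -2
  i = 5 (odd): ∫ x^5 ρ_sc = 0 (vanishes)
  i = 6 (even): a_6 · C_{3} = -1 · 5 = -5

Summing the contributions: ∫_{−2}^{2} p(x) ρ_sc(x) dx = (-1) + (-3) + (-2) + (-5) = -11.


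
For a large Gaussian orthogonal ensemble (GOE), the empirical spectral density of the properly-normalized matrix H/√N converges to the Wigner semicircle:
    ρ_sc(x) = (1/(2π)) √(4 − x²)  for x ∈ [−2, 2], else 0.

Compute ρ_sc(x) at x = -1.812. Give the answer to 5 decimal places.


ρ_sc(x) = (1/(2π)) √(4 − x²). With x = -1.812:
  4 − x² = 4 − (-1.812)² = 4 − 3.283344 = 0.716656.
  √(4 − x²) = 0.846555.
  1/(2π) = 0.159155.
  ρ_sc(-1.812) = 0.159155 · 0.846555 = 0.134733.

Rounded to 5 decimal places: ρ_sc(-1.812) ≈ 0.13473.


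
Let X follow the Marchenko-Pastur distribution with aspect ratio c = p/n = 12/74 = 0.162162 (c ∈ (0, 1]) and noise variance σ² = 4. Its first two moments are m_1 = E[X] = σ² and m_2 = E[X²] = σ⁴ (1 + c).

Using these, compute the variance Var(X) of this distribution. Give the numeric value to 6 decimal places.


m_1 = E[X] = σ² = 4, so m_1² = 16.
m_2 = E[X²] = σ⁴ (1 + c) = 16 · (1 + 0.162162) = 16 · 1.162162 = 18.594595.
(Note m_2 − m_1² simplifies to c · σ⁴ = 0.162162 · 16.)

Var(X) = m_2 − m_1² = 18.594595 − 16 = 2.594595.


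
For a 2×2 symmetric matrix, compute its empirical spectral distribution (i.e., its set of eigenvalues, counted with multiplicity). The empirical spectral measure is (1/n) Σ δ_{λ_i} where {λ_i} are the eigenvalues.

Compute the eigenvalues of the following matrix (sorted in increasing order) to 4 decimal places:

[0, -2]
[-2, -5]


Since M is real symmetric, both eigenvalues are real; they are the roots of det(λI − M) = λ² − (tr M) λ + det M.
tr M = 0 + (-5) = -5.
det M = 0·(-5) − (-2)² = 0 − 4 = -4.
Characteristic polynomial: λ² + 5λ − 4 = 0.
Discriminant Δ = (tr M)² − 4·det M = 25 − (-16) = 41; √Δ = 6.403124.
λ = (tr M ± √Δ)/2 = (-5 ± 6.403124)/2, giving (tr M − √Δ)/2 = -5.7016 and (tr M + √Δ)/2 = 0.7016.

Eigenvalues sorted in increasing order: [-5.7016, 0.7016].


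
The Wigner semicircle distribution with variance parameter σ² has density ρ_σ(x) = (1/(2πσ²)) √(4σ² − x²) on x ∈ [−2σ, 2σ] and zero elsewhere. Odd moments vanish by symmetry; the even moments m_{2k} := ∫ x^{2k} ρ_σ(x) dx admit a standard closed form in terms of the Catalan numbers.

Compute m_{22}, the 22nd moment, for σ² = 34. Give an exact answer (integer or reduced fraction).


By the scaled semicircle moment identity, m_{2k} = σ^{2k} · C_k with k = 11.
C_11 = (1/(k+1)) · C(2k, k) = (1/12) · C(22, 11) = (1/12) · 705432 = 58786.
σ^{2k} = (σ²)^k = (34)^11 = 70188843638032384.

Therefore m_{22} = σ^{22} · C_11 = 70188843638032384 · 58786 = 4126121362105371725824.


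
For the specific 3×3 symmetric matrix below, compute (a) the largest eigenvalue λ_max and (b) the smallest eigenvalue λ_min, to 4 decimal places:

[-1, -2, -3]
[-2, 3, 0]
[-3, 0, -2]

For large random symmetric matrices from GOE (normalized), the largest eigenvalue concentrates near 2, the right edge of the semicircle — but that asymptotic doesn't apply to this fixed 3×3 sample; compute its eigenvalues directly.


Since M is real symmetric, all three eigenvalues are real; they are the roots of det(λI − M) = λ³ − (tr M) λ² + s λ − det M, where s is the sum of the principal 2×2 minors.
tr M = -1 + 3 + (-2) = 0.
s = ((-1)·3 − (-2)²) + ((-1)·(-2) − (-3)²) + (3·(-2) − 0²) = -7 + (-7) + (-6) = -20.
det M (expand along row 1) = (-1)·(-6) − (-2)·4 + (-3)·9 = -13.
Characteristic polynomial: λ³ − 20λ + 13 = 0.
Substitute λ = y + (tr M)/3 = y + 0.000000 to remove the quadratic term: y³ + p·y + q = 0 with p = s − (tr M)²/3 = -20.000000 and q = −2(tr M)³/27 + (tr M)·s/3 − det M = 13.000000.
Three real roots ⇒ use the trigonometric (Viète) form: r = 2√(−p/3) = 5.163978, φ = arccos(3q/(p·r)) = arccos(-0.377616) = 1.958017 rad.
y_k = r·cos(φ/3 − 2πk/3) for k = 0, 1, 2 gives y = 4.102593, 0.664683, -4.767276.
λ_k = y_k + 0.000000 gives λ = 4.1026, 0.6647, -4.7673 (check: the sum is 0.0000 = tr M).

Hence λ_max = 4.1026 and λ_min = -4.7673.


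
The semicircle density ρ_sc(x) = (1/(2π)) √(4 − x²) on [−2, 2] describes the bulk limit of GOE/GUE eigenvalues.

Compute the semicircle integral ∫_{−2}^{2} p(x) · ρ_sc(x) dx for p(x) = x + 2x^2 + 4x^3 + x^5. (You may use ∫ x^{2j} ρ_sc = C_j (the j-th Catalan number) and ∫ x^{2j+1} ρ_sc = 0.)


Write p(x) = Σ a_i x^i, split into monomials and integrate each against ρ_sc separately.
Using ∫ x^{2j} ρ_sc = C_j = (1/(j+1)) C(2j, j) (Catalan numbers) and ∫ x^{2j+1} ρ_sc = 0 (odd monomials vanish by symmetry):
  i = 1 (odd): ∫ x^1 ρ_sc = 0 (vanishes)
  i = 2 (even): a_2 · C_{1} = 2 · 1 = 2
  i = 3 (odd): ∫ x^3 ρ_sc = 0 (vanishes)
  i = 5 (odd): ∫ x^5 ρ_sc = 0 (vanishes)

Summing the contributions: ∫_{−2}^{2} p(x) ρ_sc(x) dx = 2.
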